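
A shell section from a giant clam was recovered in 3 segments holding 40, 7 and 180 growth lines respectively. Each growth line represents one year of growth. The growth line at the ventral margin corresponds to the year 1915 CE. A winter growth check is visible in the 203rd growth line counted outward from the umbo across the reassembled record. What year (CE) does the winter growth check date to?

1891 CE

Total growth lines = 40 + 7 + 180 = 227.
Between growth line 203 and the ventral margin there are 227 − 203 = 24 growth lines.
The growth line at the ventral margin is 1915 CE, so the winter growth check dates to 1915 − 24 = 1891 CE.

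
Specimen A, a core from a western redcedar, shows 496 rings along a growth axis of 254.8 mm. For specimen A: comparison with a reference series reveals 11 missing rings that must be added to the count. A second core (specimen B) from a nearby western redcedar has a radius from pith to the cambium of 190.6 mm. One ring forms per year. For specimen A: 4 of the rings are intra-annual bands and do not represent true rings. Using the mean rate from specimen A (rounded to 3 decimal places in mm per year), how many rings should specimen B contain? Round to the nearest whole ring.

Specimen A: after corrections the count is 496 − 4 + 11 = 503 rings.
A: Extension rate ≈ 254.8 / 503 = 0.507 mm/year.
B spans 190.6 / 0.507 = 375.94 years ≈ 376 rings.

376 rings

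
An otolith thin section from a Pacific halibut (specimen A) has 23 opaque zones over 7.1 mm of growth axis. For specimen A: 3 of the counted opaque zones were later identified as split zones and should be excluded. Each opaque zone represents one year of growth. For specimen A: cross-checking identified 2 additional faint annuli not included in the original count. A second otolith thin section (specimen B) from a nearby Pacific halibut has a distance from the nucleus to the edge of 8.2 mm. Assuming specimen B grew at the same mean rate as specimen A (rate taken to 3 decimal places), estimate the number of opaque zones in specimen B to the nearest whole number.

25 opaque zones

Specimen A: correcting the raw count gives 23 − 3 + 2 = 22 true opaque zones.
A: 7.1 mm over 22 years gives 7.1 / 22 ≈ 0.323 mm per year.
Specimen B: 8.2 mm / 0.323 mm per year = 25.39 years ≈ 25 opaque zones.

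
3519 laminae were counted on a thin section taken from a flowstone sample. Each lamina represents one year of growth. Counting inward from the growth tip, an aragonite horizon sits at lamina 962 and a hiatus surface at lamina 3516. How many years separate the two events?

3516 − 962 = 2554 laminae lie between the two events.
That is 2554 years at one lamina per year.

2554 years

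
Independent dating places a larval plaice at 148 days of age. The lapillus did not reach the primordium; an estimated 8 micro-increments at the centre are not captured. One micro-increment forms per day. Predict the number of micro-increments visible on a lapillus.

Expected micro-increments over 148 days: 148.
Subtracting the 8 micro-increments not captured gives 148 − 8 = 140 micro-increments in the record.

140 micro-increments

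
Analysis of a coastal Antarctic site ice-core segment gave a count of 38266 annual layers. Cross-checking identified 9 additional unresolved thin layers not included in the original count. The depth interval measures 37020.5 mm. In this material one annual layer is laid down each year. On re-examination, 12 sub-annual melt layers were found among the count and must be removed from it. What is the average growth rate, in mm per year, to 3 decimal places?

0.968 mm per year

Adjusted count: 38266 − 12 + 9 = 38263 annual layers.
Mean rate = 37020.5 mm / 38263 years ≈ 0.968 mm per year.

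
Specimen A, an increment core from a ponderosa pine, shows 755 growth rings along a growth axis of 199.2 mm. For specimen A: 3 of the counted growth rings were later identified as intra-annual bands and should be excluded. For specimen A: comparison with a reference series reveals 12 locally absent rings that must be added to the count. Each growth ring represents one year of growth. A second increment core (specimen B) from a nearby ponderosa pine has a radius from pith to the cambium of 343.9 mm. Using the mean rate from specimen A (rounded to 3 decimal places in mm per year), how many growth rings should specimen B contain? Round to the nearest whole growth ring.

Specimen A: correcting the raw count gives 755 − 3 + 12 = 764 true growth rings.
A: Extension rate ≈ 199.2 / 764 = 0.261 mm per year.
For B, 343.9 / 0.261 = 1317.62 years ≈ 1318 growth rings.

1318 growth rings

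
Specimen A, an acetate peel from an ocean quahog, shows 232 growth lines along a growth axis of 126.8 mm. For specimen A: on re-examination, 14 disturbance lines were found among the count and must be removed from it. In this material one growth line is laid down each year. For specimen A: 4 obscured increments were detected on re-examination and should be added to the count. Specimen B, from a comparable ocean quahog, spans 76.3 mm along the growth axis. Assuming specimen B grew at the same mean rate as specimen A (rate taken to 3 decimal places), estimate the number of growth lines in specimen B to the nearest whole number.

134 growth lines

Specimen A: after corrections the count is 232 − 14 + 4 = 222 growth lines.
A: 126.8 mm over 222 years gives 126.8 / 222 ≈ 0.571 mm per year.
For B, 76.3 / 0.571 = 133.63 years ≈ 134 growth lines.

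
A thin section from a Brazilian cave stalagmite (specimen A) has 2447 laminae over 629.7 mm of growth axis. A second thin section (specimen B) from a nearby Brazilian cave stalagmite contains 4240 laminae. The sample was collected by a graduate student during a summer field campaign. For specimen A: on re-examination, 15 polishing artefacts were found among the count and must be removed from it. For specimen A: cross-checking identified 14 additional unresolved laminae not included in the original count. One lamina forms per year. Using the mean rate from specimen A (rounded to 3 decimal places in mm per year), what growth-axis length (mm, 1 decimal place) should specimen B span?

Specimen A: adjusted count: 2447 − 15 + 14 = 2446 laminae.
A: Extension rate ≈ 629.7 / 2446 = 0.257 mm/year.
B's length ≈ 0.257 × 4240 = 1089.7 mm.

1089.7 mm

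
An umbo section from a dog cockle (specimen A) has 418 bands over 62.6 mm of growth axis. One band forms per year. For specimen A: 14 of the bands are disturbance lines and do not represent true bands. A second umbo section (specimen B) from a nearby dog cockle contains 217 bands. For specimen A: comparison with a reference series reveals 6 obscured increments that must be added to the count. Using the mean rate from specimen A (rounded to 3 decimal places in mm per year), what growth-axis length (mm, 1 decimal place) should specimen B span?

33.2 mm

Specimen A: correcting the raw count gives 418 − 14 + 6 = 410 true bands.
A: Extension rate ≈ 62.6 / 410 = 0.153 mm/yr.
For B, 0.153 mm/year × 217 years = 33.2 mm.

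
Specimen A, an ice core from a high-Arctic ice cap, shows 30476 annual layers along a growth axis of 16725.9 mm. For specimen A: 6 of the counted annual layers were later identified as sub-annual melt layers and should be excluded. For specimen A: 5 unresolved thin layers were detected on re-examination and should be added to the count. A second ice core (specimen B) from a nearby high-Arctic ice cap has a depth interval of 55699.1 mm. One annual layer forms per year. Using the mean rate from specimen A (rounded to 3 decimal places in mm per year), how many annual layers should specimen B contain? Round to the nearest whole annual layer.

Specimen A: after corrections the count is 30476 − 6 + 5 = 30475 annual layers.
A: 16725.9 mm over 30475 years gives 16725.9 / 30475 ≈ 0.549 mm/year.
B spans 55699.1 / 0.549 = 101455.56 years ≈ 101456 annual layers.

101456 annual layers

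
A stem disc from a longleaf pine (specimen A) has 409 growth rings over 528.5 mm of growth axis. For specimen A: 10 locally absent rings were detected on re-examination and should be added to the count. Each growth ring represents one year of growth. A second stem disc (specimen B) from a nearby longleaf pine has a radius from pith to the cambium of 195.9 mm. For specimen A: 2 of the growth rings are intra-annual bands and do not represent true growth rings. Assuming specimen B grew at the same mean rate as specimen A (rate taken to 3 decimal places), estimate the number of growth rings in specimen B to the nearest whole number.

Specimen A: correcting the raw count gives 409 − 2 + 10 = 417 true growth rings.
A: Mean rate = 528.5 mm / 417 years ≈ 1.267 mm/year.
For B, 195.9 / 1.267 = 154.62 years ≈ 155 growth rings.

155 growth rings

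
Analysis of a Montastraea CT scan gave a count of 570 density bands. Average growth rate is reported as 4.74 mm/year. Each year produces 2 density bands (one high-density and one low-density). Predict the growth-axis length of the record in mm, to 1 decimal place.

1350.9 mm

With 2 density bands per year, 570 / 2 = 285 years.
Length ≈ 4.74 × 285 = 1350.9 mm.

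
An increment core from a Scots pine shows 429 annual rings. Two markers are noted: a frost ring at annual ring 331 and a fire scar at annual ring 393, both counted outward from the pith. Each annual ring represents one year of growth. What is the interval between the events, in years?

62 years

Separation: 393 − 331 = 62 annual rings.
At one annual ring per year, 62 years elapsed between them.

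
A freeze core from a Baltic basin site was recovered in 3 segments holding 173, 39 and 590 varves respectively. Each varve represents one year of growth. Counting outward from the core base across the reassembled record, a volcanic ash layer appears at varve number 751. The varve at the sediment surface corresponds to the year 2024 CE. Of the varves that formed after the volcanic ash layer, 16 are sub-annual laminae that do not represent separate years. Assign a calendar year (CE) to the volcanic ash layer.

1989 CE

Total varves = 173 + 39 + 590 = 802.
The volcanic ash layer sits at varve 751 from the core base, so 802 − 751 = 51 varves formed after it.
51 − 16 false = 35 true varves after the volcanic ash layer.
The varve at the sediment surface is 2024 CE, so the volcanic ash layer dates to 2024 − 35 = 1989 CE.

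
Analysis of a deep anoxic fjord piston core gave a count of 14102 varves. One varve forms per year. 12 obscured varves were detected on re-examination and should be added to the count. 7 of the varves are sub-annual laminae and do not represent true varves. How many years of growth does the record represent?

14107 yr

Adjusted count: 14102 − 7 + 12 = 14107 varves.
One varve per year makes the duration 14107 years.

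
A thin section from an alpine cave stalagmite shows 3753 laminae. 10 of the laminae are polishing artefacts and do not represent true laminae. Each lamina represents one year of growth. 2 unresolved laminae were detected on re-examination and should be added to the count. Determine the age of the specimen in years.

3745 years

Correcting the raw count gives 3753 − 10 + 2 = 3745 true laminae.
One lamina per year makes the duration 3745 years.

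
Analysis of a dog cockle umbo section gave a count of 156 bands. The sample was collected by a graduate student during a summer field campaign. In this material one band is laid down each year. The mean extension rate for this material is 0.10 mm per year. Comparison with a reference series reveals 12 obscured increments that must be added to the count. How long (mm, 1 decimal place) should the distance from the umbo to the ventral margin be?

True band count = 156 + 12 = 168.
168 years at 0.10 mm/year gives 0.10 × 168 = 16.8 mm.

16.8 mm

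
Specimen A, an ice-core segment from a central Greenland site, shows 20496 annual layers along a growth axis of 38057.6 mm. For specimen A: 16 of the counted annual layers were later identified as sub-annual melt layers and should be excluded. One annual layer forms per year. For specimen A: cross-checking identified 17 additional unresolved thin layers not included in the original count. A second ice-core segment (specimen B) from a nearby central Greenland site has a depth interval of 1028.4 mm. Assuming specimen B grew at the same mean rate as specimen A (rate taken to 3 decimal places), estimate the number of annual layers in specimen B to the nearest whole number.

554 annual layers

Specimen A: adjusted count: 20496 − 16 + 17 = 20497 annual layers.
A: 38057.6 mm over 20497 years gives 38057.6 / 20497 ≈ 1.857 mm/yr.
For B, 1028.4 / 1.857 = 553.80 years ≈ 554 annual layers.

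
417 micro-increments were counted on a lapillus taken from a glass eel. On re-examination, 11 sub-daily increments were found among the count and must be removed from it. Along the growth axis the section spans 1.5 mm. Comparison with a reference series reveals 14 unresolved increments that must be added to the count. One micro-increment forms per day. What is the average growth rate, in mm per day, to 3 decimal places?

Adjusted count: 417 − 11 + 14 = 420 micro-increments.
Mean rate = 1.5 mm / 420 days ≈ 0.004 mm per day.

0.004 mm per day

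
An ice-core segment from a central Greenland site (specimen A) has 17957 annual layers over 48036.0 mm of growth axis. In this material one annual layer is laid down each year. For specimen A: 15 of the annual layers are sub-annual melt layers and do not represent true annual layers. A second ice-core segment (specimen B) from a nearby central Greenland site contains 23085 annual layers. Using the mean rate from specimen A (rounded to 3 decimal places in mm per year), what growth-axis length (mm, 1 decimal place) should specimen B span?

Specimen A: adjusted count: 17957 − 15 = 17942 annual layers.
A: Extension rate ≈ 48036.0 / 17942 = 2.677 mm/yr.
B's length ≈ 2.677 × 23085 = 61798.5 mm.

61798.5 mm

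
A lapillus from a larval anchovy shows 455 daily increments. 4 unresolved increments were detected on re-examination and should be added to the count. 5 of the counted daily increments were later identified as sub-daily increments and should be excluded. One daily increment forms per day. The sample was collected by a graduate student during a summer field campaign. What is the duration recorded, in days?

454 days

Adjusted count: 455 − 5 + 4 = 454 daily increments.
One daily increment per day makes the duration 454 days.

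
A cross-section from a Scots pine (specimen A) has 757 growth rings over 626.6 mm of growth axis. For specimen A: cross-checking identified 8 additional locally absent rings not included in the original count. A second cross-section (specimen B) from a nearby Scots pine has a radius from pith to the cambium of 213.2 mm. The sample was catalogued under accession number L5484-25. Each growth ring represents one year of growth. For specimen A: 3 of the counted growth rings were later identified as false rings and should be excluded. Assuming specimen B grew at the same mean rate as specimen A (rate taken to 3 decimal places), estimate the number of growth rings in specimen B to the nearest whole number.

259 growth rings

Specimen A: adjusted count: 757 − 3 + 8 = 762 growth rings.
A: 626.6 mm over 762 years gives 626.6 / 762 ≈ 0.822 mm/yr.
For B, 213.2 / 0.822 = 259.37 years ≈ 259 growth rings.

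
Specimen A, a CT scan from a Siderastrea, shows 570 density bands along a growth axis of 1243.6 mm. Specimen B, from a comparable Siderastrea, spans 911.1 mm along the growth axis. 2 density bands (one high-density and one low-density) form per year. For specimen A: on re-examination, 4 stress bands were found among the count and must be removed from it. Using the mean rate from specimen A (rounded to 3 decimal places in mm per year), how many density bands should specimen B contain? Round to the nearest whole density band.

415 density bands

Specimen A: after corrections the count is 570 − 4 = 566 density bands.
Specimen A: with 2 density bands per year, 566 / 2 = 283 years.
A: Mean rate = 1243.6 mm / 283 years ≈ 4.394 mm/year.
B spans 911.1 / 4.394 = 207.35 years; at 2 density bands per year that is 207.35 × 2 ≈ 415 density bands.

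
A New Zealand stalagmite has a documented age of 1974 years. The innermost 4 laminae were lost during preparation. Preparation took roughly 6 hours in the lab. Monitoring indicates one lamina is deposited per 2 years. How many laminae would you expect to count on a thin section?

One lamina every 2 years means 1974 / 2 = 987 laminae.
Subtracting the 4 laminae not captured gives 987 − 4 = 983 laminae in the record.

983 laminae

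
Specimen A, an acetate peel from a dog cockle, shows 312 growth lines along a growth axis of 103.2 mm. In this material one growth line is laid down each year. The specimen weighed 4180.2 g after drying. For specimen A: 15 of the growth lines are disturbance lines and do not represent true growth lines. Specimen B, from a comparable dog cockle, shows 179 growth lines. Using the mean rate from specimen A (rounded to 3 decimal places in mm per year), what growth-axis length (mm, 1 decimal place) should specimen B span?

62.1 mm

Specimen A: after corrections the count is 312 − 15 = 297 growth lines.
A: 103.2 mm over 297 years gives 103.2 / 297 ≈ 0.347 mm/year.
Length of B = 0.347 × 179 = 62.1 mm.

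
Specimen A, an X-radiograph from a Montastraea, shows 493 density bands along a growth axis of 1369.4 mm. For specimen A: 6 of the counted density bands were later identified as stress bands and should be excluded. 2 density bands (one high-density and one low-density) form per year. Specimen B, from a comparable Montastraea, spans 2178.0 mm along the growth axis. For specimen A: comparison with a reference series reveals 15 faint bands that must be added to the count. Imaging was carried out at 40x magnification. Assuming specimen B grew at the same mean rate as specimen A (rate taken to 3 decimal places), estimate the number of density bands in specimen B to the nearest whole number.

798 density bands

Specimen A: after corrections the count is 493 − 6 + 15 = 502 density bands.
Specimen A: dividing by 2 density bands per year: 502 / 2 = 251 years.
A: Extension rate ≈ 1369.4 / 251 = 5.456 mm per year.
B spans 2178.0 / 5.456 = 399.19 years; at 2 density bands per year that is 399.19 × 2 ≈ 798 density bands.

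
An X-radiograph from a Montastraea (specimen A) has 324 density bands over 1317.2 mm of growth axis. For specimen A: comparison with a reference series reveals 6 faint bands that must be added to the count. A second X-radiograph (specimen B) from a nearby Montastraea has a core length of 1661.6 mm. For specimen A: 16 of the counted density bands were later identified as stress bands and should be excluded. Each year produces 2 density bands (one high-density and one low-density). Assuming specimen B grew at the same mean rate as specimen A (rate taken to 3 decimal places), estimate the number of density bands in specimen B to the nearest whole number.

Specimen A: correcting the raw count gives 324 − 16 + 6 = 314 true density bands.
Specimen A: 314 density bands at 2 per year is 314 / 2 = 157 years.
A: 1317.2 mm over 157 years gives 1317.2 / 157 ≈ 8.390 mm per year.
B spans 1661.6 / 8.390 = 198.05 years; at 2 density bands per year that is 198.05 × 2 ≈ 396 density bands.

396 density bands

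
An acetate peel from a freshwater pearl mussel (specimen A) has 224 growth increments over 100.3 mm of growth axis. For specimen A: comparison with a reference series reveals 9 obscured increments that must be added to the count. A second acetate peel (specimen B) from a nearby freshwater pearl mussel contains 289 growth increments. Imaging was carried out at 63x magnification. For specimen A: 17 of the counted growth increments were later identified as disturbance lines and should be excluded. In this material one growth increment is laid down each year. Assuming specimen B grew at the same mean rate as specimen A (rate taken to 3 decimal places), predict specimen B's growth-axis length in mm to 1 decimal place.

134.1 mm

Specimen A: correcting the raw count gives 224 − 17 + 9 = 216 true growth increments.
A: Extension rate ≈ 100.3 / 216 = 0.464 mm/yr.
Length of B = 0.464 × 289 = 134.1 mm.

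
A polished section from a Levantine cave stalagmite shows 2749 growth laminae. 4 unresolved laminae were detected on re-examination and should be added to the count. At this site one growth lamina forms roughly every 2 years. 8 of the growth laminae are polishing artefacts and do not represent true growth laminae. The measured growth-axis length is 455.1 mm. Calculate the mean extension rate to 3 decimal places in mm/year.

True growth lamina count = 2749 − 8 + 4 = 2745.
Multiplying by 2 years per growth lamina: 2745 × 2 = 5490 years.
Mean rate = 455.1 mm / 5490 years ≈ 0.083 mm/year.

0.083 mm/year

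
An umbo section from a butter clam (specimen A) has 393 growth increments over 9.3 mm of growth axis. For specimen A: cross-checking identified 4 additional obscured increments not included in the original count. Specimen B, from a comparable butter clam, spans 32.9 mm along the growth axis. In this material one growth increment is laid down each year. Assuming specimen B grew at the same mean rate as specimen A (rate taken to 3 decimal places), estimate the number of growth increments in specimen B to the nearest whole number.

Specimen A: true growth increment count = 393 + 4 = 397.
A: Mean rate = 9.3 mm / 397 years ≈ 0.023 mm/year.
Specimen B: 32.9 mm / 0.023 mm per year = 1430.43 years ≈ 1430 growth increments.

1430 growth increments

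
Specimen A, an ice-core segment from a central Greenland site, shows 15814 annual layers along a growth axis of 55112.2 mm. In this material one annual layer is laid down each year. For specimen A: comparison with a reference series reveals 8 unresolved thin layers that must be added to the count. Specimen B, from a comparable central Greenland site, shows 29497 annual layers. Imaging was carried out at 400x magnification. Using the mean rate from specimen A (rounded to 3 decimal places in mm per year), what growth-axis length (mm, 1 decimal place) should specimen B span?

Specimen A: adjusted count: 15814 + 8 = 15822 annual layers.
A: 55112.2 mm over 15822 years gives 55112.2 / 15822 ≈ 3.483 mm/year.
For B, 3.483 mm/year × 29497 years = 102738.1 mm.

102738.1 mm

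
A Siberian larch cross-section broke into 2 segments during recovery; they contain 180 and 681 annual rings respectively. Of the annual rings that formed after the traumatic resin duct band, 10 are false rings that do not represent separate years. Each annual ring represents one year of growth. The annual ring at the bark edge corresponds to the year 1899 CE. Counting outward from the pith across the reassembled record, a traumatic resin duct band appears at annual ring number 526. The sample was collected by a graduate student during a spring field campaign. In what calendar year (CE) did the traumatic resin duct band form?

Total annual rings = 180 + 681 = 861.
The traumatic resin duct band sits at annual ring 526 from the pith, so 861 − 526 = 335 annual rings formed after it.
Excluding 10 false annual rings: 335 − 10 = 325.
The annual ring at the bark edge is 1899 CE, so the traumatic resin duct band dates to 1899 − 325 = 1574 CE.

1574 CE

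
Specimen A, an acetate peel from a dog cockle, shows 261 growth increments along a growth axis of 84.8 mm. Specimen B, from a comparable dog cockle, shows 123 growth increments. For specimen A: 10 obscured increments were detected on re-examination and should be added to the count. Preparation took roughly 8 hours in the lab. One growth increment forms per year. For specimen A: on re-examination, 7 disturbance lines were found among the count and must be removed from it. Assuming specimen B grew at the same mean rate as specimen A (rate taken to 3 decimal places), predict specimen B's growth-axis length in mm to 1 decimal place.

Specimen A: after corrections the count is 261 − 7 + 10 = 264 growth increments.
A: Extension rate ≈ 84.8 / 264 = 0.321 mm per year.
B's length ≈ 0.321 × 123 = 39.5 mm.

39.5 mm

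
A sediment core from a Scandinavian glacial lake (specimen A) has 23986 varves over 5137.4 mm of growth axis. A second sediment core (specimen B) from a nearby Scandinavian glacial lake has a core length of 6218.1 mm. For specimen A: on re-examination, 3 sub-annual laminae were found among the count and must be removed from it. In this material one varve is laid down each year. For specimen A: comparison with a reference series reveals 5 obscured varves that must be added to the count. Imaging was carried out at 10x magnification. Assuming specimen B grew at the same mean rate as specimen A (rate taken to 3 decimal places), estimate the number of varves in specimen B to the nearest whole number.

Specimen A: after corrections the count is 23986 − 3 + 5 = 23988 varves.
A: Extension rate ≈ 5137.4 / 23988 = 0.214 mm/yr.
Specimen B: 6218.1 mm / 0.214 mm per year = 29056.54 years ≈ 29057 varves.

29057 varves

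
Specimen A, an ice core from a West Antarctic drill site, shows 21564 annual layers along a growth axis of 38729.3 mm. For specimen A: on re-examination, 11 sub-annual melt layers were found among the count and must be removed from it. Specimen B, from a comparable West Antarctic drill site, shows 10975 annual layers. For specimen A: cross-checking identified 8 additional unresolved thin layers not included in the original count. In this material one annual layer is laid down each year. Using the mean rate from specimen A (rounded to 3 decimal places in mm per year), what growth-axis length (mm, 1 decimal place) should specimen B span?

Specimen A: adjusted count: 21564 − 11 + 8 = 21561 annual layers.
A: Mean rate = 38729.3 mm / 21561 years ≈ 1.796 mm/year.
For B, 1.796 mm/year × 10975 years = 19711.1 mm.

19711.1 mm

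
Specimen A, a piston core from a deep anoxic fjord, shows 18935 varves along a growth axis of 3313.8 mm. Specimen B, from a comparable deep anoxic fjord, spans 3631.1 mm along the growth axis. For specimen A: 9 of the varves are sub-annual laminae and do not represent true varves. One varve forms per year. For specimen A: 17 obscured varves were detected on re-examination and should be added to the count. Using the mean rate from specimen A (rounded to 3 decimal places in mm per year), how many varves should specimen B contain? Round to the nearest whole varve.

Specimen A: adjusted count: 18935 − 9 + 17 = 18943 varves.
A: Extension rate ≈ 3313.8 / 18943 = 0.175 mm/year.
Specimen B: 3631.1 mm / 0.175 mm per year = 20749.14 years ≈ 20749 varves.

20749 varves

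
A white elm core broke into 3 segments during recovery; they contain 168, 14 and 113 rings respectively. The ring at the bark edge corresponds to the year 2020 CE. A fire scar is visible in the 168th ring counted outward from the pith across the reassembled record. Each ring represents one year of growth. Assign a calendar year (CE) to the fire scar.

Total rings = 168 + 14 + 113 = 295.
The fire scar sits at ring 168 from the pith, so 295 − 168 = 127 rings formed after it.
The ring at the bark edge is 2020 CE, so the fire scar dates to 2020 − 127 = 1893 CE.

1893 CE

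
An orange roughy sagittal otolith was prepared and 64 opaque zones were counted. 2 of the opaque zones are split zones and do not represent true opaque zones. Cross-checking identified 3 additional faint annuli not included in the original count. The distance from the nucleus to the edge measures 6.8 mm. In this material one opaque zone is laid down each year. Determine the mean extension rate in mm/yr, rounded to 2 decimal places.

0.10 mm/yr

Correcting the raw count gives 64 − 2 + 3 = 65 true opaque zones.
Mean rate = 6.8 mm / 65 years ≈ 0.10 mm/yr.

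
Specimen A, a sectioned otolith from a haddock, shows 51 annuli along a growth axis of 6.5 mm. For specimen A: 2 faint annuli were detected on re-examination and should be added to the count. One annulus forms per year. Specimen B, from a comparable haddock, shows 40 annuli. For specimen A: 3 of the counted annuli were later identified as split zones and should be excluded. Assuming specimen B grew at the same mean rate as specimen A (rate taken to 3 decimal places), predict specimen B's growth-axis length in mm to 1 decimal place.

Specimen A: true annulus count = 51 − 3 + 2 = 50.
A: Extension rate ≈ 6.5 / 50 = 0.130 mm/yr.
For B, 0.130 mm/year × 40 years = 5.2 mm.

5.2 mm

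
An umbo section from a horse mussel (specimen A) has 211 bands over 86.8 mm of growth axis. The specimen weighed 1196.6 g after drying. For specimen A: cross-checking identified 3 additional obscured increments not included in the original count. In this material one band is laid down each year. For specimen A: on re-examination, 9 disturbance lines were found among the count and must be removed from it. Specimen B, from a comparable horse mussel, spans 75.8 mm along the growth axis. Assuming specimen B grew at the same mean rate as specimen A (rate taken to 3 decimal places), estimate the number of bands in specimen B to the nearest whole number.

179 bands

Specimen A: adjusted count: 211 − 9 + 3 = 205 bands.
A: Extension rate ≈ 86.8 / 205 = 0.423 mm/yr.
Specimen B: 75.8 mm / 0.423 mm per year = 179.20 years ≈ 179 bands.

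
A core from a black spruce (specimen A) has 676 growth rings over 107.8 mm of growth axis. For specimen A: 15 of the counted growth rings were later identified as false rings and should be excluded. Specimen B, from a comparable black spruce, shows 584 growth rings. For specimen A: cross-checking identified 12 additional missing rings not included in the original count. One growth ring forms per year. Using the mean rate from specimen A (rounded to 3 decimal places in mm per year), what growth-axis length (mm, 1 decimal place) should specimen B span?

93.4 mm

Specimen A: correcting the raw count gives 676 − 15 + 12 = 673 true growth rings.
A: Mean rate = 107.8 mm / 673 years ≈ 0.160 mm per year.
For B, 0.160 mm/year × 584 years = 93.4 mm.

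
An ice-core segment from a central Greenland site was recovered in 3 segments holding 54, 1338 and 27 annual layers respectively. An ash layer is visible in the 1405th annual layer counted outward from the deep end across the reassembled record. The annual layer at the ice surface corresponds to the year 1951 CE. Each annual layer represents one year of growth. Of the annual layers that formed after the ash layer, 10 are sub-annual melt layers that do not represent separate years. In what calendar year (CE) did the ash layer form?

Total annual layers = 54 + 1338 + 27 = 1419.
1419 − 1405 = 14 annual layers lie beyond the ash layer toward the ice surface.
Removing the 10 false annual layers leaves 14 − 10 = 4 true annual layers beyond the ash layer.
The annual layer at the ice surface is 1951 CE, so the ash layer dates to 1951 − 4 = 1947 CE.

1947 CE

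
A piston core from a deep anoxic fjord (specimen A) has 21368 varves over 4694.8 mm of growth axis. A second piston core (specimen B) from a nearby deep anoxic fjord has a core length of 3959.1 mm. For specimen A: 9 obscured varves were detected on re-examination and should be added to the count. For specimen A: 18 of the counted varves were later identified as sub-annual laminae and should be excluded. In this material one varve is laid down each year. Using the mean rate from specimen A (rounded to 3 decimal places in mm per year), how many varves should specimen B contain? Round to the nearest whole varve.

17996 varves

Specimen A: adjusted count: 21368 − 18 + 9 = 21359 varves.
A: Mean rate = 4694.8 mm / 21359 years ≈ 0.220 mm/yr.
For B, 3959.1 / 0.220 = 17995.91 years ≈ 17996 varves.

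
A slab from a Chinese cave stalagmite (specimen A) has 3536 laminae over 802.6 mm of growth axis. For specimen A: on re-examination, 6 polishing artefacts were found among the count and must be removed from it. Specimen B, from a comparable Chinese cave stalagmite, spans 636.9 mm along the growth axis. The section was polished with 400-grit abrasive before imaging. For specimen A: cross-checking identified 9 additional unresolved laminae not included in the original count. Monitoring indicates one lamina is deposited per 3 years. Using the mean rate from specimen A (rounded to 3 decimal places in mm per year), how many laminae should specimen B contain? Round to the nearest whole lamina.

2793 laminae

Specimen A: adjusted count: 3536 − 6 + 9 = 3539 laminae.
Specimen A: multiplying by 3 years per lamina: 3539 × 3 = 10617 years.
A: Extension rate ≈ 802.6 / 10617 = 0.076 mm/yr.
Specimen B: 636.9 mm / 0.076 mm per year = 8380.26 years; at 3 years per lamina that is 8380.26 / 3 ≈ 2793 laminae.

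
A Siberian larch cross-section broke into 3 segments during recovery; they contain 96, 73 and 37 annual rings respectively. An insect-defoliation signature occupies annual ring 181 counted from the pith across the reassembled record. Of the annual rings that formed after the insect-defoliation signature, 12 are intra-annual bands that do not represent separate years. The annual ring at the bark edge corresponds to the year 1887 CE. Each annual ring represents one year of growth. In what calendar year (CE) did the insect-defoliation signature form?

Total annual rings = 96 + 73 + 37 = 206.
The insect-defoliation signature sits at annual ring 181 from the pith, so 206 − 181 = 25 annual rings formed after it.
25 − 12 false = 13 true annual rings after the insect-defoliation signature.
The annual ring at the bark edge is 1887 CE, so the insect-defoliation signature dates to 1887 − 13 = 1874 CE.

1874 CE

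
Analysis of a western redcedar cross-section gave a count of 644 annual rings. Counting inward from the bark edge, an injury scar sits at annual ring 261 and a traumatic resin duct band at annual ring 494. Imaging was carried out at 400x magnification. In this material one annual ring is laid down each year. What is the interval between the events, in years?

494 − 261 = 233 annual rings lie between the two events.
At one annual ring per year, 233 years elapsed between them.

233 years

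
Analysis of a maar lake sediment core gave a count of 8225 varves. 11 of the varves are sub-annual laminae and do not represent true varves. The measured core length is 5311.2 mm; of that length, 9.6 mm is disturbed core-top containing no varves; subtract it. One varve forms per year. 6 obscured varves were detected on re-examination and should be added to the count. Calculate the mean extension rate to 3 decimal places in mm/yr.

0.645 mm/yr

Correcting the raw count gives 8225 − 11 + 6 = 8220 true varves.
The growth record spans 5311.2 − 9.6 = 5301.6 mm.
Mean rate = 5301.6 mm / 8220 years ≈ 0.645 mm/yr.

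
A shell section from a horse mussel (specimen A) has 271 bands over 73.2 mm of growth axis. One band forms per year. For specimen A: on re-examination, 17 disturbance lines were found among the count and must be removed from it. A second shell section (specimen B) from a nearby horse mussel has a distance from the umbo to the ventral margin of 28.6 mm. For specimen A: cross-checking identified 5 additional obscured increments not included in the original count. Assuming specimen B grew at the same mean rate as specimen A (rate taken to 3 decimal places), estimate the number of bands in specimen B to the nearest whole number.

101 bands

Specimen A: adjusted count: 271 − 17 + 5 = 259 bands.
A: Mean rate = 73.2 mm / 259 years ≈ 0.283 mm per year.
B spans 28.6 / 0.283 = 101.06 years ≈ 101 bands.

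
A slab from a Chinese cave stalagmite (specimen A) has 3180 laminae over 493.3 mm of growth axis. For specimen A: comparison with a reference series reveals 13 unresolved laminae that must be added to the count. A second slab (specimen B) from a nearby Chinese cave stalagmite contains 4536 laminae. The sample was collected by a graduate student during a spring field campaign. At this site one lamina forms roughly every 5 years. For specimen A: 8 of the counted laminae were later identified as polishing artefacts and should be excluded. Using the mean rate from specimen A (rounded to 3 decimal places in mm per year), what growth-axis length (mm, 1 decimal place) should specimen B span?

703.1 mm

Specimen A: adjusted count: 3180 − 8 + 13 = 3185 laminae.
Specimen A: multiplying by 5 years per lamina: 3185 × 5 = 15925 years.
A: Mean rate = 493.3 mm / 15925 years ≈ 0.031 mm/yr.
Specimen B: at 5 years per lamina, 4536 × 5 = 22680 years. Length of B = 0.031 × 22680 = 703.1 mm.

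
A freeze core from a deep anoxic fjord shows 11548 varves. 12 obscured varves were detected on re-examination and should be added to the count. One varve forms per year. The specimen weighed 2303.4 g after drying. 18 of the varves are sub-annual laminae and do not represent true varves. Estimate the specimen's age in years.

Correcting the raw count gives 11548 − 18 + 12 = 11542 true varves.
With a one-to-one varve periodicity this is 11542 years.

11542 years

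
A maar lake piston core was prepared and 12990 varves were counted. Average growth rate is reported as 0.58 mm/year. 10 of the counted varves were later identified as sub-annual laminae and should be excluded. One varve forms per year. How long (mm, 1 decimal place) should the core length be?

Correcting the raw count gives 12990 − 10 = 12980 true varves.
Predicted length = 0.58 mm/year × 12980 years = 7528.4 mm.

7528.4 mm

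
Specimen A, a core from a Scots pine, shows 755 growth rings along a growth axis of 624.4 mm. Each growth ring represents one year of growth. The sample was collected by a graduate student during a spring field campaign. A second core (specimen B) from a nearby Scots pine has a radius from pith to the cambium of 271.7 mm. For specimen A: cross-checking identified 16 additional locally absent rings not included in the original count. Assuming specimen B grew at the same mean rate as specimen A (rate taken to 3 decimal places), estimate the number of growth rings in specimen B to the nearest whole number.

335 growth rings

Specimen A: after corrections the count is 755 + 16 = 771 growth rings.
A: Extension rate ≈ 624.4 / 771 = 0.810 mm/yr.
For B, 271.7 / 0.810 = 335.43 years ≈ 335 growth rings.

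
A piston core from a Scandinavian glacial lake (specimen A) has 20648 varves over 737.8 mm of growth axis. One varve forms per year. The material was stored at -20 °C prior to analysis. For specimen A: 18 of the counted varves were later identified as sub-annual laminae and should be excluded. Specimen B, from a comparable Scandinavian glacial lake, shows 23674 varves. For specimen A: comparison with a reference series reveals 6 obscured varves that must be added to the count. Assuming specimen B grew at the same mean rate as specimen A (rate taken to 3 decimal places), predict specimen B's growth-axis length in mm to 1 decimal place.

852.3 mm

Specimen A: adjusted count: 20648 − 18 + 6 = 20636 varves.
A: Extension rate ≈ 737.8 / 20636 = 0.036 mm/yr.
B's length ≈ 0.036 × 23674 = 852.3 mm.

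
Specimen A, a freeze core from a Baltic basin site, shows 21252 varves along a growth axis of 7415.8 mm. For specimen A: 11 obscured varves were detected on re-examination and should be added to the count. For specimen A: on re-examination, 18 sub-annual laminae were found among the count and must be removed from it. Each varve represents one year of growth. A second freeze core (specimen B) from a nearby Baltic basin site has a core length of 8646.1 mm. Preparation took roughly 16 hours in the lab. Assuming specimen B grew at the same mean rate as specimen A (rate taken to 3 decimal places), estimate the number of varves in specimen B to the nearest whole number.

Specimen A: correcting the raw count gives 21252 − 18 + 11 = 21245 true varves.
A: Mean rate = 7415.8 mm / 21245 years ≈ 0.349 mm per year.
B spans 8646.1 / 0.349 = 24773.93 years ≈ 24774 varves.

24774 varves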